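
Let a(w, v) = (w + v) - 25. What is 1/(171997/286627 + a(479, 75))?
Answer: 286627/151797680 ≈ 0.0018882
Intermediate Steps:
a(w, v) = -25 + v + w (a(w, v) = (v + w) - 25 = -25 + v + w)
1/(171997/286627 + a(479, 75)) = 1/(171997/286627 + (-25 + 75 + 479)) = 1/(171997*(1/286627) + 529) = 1/(171997/286627 + 529) = 1/(151797680/286627) = 286627/151797680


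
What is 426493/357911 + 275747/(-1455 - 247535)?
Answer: 7499607553/89116259890 ≈ 0.084155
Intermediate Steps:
426493/357911 + 275747/(-1455 - 247535) = 426493*(1/357911) + 275747/(-248990) = 426493/357911 + 275747*(-1/248990) = 426493/357911 - 275747/248990 = 7499607553/89116259890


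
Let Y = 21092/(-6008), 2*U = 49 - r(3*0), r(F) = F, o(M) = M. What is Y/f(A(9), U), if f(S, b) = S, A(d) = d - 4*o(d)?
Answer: 5273/40554 ≈ 0.13002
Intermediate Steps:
A(d) = -3*d (A(d) = d - 4*d = -3*d)
U = 49/2 (U = (49 - 3*0)/2 = (49 - 1*0)/2 = (49 + 0)/2 = (½)*49 = 49/2 ≈ 24.500)
Y = -5273/1502 (Y = 21092*(-1/6008) = -5273/1502 ≈ -3.5107)
Y/f(A(9), U) = -5273/(1502*((-3*9))) = -5273/1502/(-27) = -5273/1502*(-1/27) = 5273/40554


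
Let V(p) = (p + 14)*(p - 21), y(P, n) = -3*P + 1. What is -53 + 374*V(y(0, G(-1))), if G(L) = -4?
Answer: -112253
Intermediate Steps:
y(P, n) = 1 - 3*P
V(p) = (-21 + p)*(14 + p) (V(p) = (14 + p)*(-21 + p) = (-21 + p)*(14 + p))
-53 + 374*V(y(0, G(-1))) = -53 + 374*(-294 + (1 - 3*0)² - 7*(1 - 3*0)) = -53 + 374*(-294 + (1 + 0)² - 7*(1 + 0)) = -53 + 374*(-294 + 1² - 7*1) = -53 + 374*(-294 + 1 - 7) = -53 + 374*(-300) = -53 - 112200 = -112253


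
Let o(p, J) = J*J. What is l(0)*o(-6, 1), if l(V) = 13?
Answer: 13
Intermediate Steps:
o(p, J) = J**2
l(0)*o(-6, 1) = 13*1**2 = 13*1 = 13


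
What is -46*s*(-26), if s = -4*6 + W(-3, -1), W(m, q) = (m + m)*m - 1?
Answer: -8372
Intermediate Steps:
W(m, q) = -1 + 2*m² (W(m, q) = (2*m)*m - 1 = 2*m² - 1 = -1 + 2*m²)
s = -7 (s = -4*6 + (-1 + 2*(-3)²) = -24 + (-1 + 2*9) = -24 + (-1 + 18) = -24 + 17 = -7)
-46*s*(-26) = -46*(-7)*(-26) = 322*(-26) = -8372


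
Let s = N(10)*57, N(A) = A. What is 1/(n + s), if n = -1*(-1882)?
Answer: 1/2452 ≈ 0.00040783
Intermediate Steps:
s = 570 (s = 10*57 = 570)
n = 1882
1/(n + s) = 1/(1882 + 570) = 1/2452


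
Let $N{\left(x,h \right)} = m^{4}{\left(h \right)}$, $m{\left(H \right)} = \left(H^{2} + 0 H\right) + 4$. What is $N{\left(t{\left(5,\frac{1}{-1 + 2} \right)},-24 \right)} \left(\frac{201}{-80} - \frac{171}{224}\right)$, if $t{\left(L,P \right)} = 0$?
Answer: $- \frac{2595013989000}{7} \approx -3.7072 \cdot 10^{11}$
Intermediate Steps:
$m{\left(H \right)} = 4 + H^{2}$ ($m{\left(H \right)} = \left(H^{2} + 0\right) + 4 = H^{2} + 4 = 4 + H^{2}$)
$N{\left(x,h \right)} = \left(4 + h^{2}\right)^{4}$
$N{\left(t{\left(5,\frac{1}{-1 + 2} \right)},-24 \right)} \left(\frac{201}{-80} - \frac{171}{224}\right) = \left(4 + \left(-24\right)^{2}\right)^{4} \left(\frac{201}{-80} - \frac{171}{224}\right) = \left(4 + 576\right)^{4} \left(201 \left(- \frac{1}{80}\right) - \frac{171}{224}\right) = 580^{4} \left(- \frac{201}{80} - \frac{171}{224}\right) = 113164960000 \left(- \frac{3669}{1120}\right) = - \frac{2595013989000}{7}$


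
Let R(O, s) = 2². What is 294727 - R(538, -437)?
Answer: 294723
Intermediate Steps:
R(O, s) = 4
294727 - R(538, -437) = 294727 - 1*4 = 294727 - 4 = 294723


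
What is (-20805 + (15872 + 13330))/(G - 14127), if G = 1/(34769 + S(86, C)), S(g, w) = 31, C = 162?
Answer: -292215600/491619599 ≈ -0.59439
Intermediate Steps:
G = 1/34800 (G = 1/(34769 + 31) = 1/34800 ≈ 2.8736e-5)
(-20805 + (15872 + 13330))/(G - 14127) = (-20805 + (15872 + 13330))/(1/34800 - 14127) = (-20805 + 29202)/(-491619599/34800) = 8397*(-34800/491619599) = -292215600/491619599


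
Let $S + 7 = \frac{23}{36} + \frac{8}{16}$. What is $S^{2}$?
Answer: $\frac{44521}{1296} \approx 34.353$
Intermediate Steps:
$S = - \frac{211}{36}$ ($S = -7 + \left(\frac{23}{36} + \frac{8}{16}\right) = -7 + \left(23 \cdot \frac{1}{36} + 8 \cdot \frac{1}{16}\right) = -7 + \left(\frac{23}{36} + \frac{1}{2}\right) = -7 + \frac{41}{36} = - \frac{211}{36} \approx -5.8611$)
$S^{2} = \left(- \frac{211}{36}\right)^{2} = \frac{44521}{1296}$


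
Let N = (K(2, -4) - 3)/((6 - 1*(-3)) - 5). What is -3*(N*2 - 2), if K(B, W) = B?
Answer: 15/2 ≈ 7.5000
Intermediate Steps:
N = -1/4 (N = (2 - 3)/((6 - 1*(-3)) - 5) = -1/((6 + 3) - 5) = -1/(9 - 5) = -1/4 ≈ -0.25000)
-3*(N*2 - 2) = -3*(-1/4*2 - 2) = -3*(-1/2 - 2) = -3*(-5/2) = 15/2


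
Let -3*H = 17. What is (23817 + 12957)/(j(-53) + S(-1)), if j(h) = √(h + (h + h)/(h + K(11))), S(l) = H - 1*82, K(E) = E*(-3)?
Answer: -1247631498/2994301 - 330966*I*√95718/2994301 ≈ -416.67 - 34.197*I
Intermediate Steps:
H = -17/3 (H = -⅓*17 = -17/3 ≈ -5.6667)
K(E) = -3*E
S(l) = -263/3 (S(l) = -17/3 - 1*82 = -17/3 - 82 = -263/3)
j(h) = √(h + 2*h/(-33 + h)) (j(h) = √(h + (h + h)/(h - 3*11)) = √(h + (2*h)/(h - 33)) = √(h + (2*h)/(-33 + h)) = √(h + 2*h/(-33 + h)))
(23817 + 12957)/(j(-53) + S(-1)) = (23817 + 12957)/(√(-53*(-31 - 53)/(-33 - 53)) - 263/3) = 36774/(√(-53*(-84)/(-86)) - 263/3) = 36774/(√(-53*(-1/86)*(-84)) - 263/3) = 36774/(√(-2226/43) - 263/3) = 36774/(I*√95718/43 - 263/3) = 36774/(-263/3 + I*√95718/43)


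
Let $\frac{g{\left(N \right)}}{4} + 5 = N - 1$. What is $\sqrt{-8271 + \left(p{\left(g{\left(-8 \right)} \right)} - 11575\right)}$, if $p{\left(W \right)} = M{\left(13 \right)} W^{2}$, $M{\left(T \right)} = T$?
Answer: $\sqrt{20922} \approx 144.64$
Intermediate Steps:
$g{\left(N \right)} = -24 + 4 N$ ($g{\left(N \right)} = -20 + 4 \left(N - 1\right) = -20 + 4 \left(-1 + N\right) = -20 + \left(-4 + 4 N\right) = -24 + 4 N$)
$p{\left(W \right)} = 13 W^{2}$
$\sqrt{-8271 + \left(p{\left(g{\left(-8 \right)} \right)} - 11575\right)} = \sqrt{-8271 + \left(13 \left(-24 + 4 \left(-8\right)\right)^{2} - 11575\right)} = \sqrt{-8271 - \left(11575 - 13 \left(-24 - 32\right)^{2}\right)} = \sqrt{-8271 - \left(11575 - 13 \left(-56\right)^{2}\right)} = \sqrt{-8271 + \left(13 \cdot 3136 - 11575\right)} = \sqrt{-8271 + \left(40768 - 11575\right)} = \sqrt{-8271 + 29193} = \sqrt{20922}$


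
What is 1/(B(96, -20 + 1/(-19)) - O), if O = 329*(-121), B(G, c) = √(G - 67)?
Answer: 39809/1584756452 - √29/1584756452 ≈ 2.5117e-5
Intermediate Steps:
B(G, c) = √(-67 + G)
O = -39809
1/(B(96, -20 + 1/(-19)) - O) = 1/(√(-67 + 96) - 1*(-39809)) = 1/(√29 + 39809) = 1/(39809 + √29)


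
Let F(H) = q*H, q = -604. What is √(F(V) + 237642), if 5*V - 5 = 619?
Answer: 3*√450730/5 ≈ 402.82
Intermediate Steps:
V = 624/5 (V = 1 + (⅕)*619 = 1 + 619/5 = 624/5 ≈ 124.80)
F(H) = -604*H
√(F(V) + 237642) = √(-604*624/5 + 237642) = √(-376896/5 + 237642) = √(811314/5) = 3*√450730/5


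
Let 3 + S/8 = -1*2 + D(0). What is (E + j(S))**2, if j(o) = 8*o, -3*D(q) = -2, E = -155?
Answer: 1682209/9 ≈ 1.8691e+5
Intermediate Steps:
D(q) = 2/3 (D(q) = -1/3*(-2) = 2/3)
S = -104/3 (S = -24 + 8*(-1*2 + 2/3) = -24 + 8*(-2 + 2/3) = -24 + 8*(-4/3) = -24 - 32/3 = -104/3 ≈ -34.667)
(E + j(S))**2 = (-155 + 8*(-104/3))**2 = (-155 - 832/3)**2 = (-1297/3)**2 = 1682209/9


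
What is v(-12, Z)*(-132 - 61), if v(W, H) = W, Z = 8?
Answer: 2316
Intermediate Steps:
v(-12, Z)*(-132 - 61) = -12*(-132 - 61) = -12*(-193) = 2316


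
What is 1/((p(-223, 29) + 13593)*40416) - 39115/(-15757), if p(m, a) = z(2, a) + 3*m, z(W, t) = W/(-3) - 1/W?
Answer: 20429343325437/8229711428624 ≈ 2.4824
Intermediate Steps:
z(W, t) = -1/W - W/3 (z(W, t) = W*(-⅓) - 1/W = -W/3 - 1/W = -1/W - W/3)
p(m, a) = -7/6 + 3*m (p(m, a) = (-1/2 - ⅓*2) + 3*m = (-1*½ - ⅔) + 3*m = (-½ - ⅔) + 3*m = -7/6 + 3*m)
1/((p(-223, 29) + 13593)*40416) - 39115/(-15757) = 1/(((-7/6 + 3*(-223)) + 13593)*40416) - 39115/(-15757) = (1/40416)/((-7/6 - 669) + 13593) - 39115*(-1/15757) = (1/40416)/(-4021/6 + 13593) + 39115/15757 = (1/40416)/(77537/6) + 39115/15757 = (6/77537)*(1/40416) + 39115/15757 = 1/522289232 + 39115/15757 = 20429343325437/8229711428624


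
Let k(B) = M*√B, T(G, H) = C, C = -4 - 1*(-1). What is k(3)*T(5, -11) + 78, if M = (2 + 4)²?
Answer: 78 - 108*√3 ≈ -109.06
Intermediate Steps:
M = 36 (M = 6² = 36)
C = -3 (C = -4 + 1 = -3)
T(G, H) = -3
k(B) = 36*√B
k(3)*T(5, -11) + 78 = (36*√3)*(-3) + 78 = -108*√3 + 78 = 78 - 108*√3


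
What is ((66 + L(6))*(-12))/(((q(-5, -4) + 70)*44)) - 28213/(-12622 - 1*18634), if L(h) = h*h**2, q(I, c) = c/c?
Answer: -4408223/24410936 ≈ -0.18058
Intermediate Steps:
q(I, c) = 1
L(h) = h**3
((66 + L(6))*(-12))/(((q(-5, -4) + 70)*44)) - 28213/(-12622 - 1*18634) = ((66 + 6**3)*(-12))/(((1 + 70)*44)) - 28213/(-12622 - 1*18634) = ((66 + 216)*(-12))/((71*44)) - 28213/(-12622 - 18634) = (282*(-12))/3124 - 28213/(-31256) = -3384*1/3124 - 28213*(-1/31256) = -846/781 + 28213/31256 = -4408223/24410936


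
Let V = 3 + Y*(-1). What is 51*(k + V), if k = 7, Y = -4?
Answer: 714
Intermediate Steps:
V = 7 (V = 3 - 4*(-1) = 3 + 4 = 7)
51*(k + V) = 51*(7 + 7) = 51*14 = 714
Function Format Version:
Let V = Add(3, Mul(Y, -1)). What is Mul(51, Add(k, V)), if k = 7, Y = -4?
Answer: 714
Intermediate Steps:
V = 7 (V = Add(3, Mul(-4, -1)) = Add(3, 4) = 7)
Mul(51, Add(k, V)) = Mul(51, Add(7, 7)) = Mul(51, 14) = 714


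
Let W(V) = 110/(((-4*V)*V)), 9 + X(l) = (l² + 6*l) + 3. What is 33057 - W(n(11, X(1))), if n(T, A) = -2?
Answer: 264511/8 ≈ 33064.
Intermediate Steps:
X(l) = -6 + l² + 6*l (X(l) = -9 + ((l² + 6*l) + 3) = -9 + (3 + l² + 6*l) = -6 + l² + 6*l)
W(V) = -55/(2*V²) (W(V) = 110/((-4*V²)) = 110*(-1/(4*V²)) = -55/(2*V²))
33057 - W(n(11, X(1))) = 33057 - (-55)/(2*(-2)²) = 33057 - (-55)/(2*4) = 33057 - 1*(-55/8) = 33057 + 55/8 = 264511/8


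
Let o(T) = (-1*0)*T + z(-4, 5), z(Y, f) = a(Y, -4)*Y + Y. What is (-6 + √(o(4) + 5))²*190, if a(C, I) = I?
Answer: 10070 - 2280*√17 ≈ 669.32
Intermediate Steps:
z(Y, f) = -3*Y (z(Y, f) = -4*Y + Y = -3*Y)
o(T) = 12 (o(T) = (-1*0)*T - 3*(-4) = 0*T + 12 = 0 + 12 = 12)
(-6 + √(o(4) + 5))²*190 = (-6 + √(12 + 5))²*190 = (-6 + √17)²*190 = 190*(-6 + √17)²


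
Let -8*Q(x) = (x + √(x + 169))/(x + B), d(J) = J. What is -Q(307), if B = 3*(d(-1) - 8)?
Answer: 307/2240 + √119/1120 ≈ 0.14679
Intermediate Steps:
B = -27 (B = 3*(-1 - 8) = 3*(-9) = -27)
Q(x) = -(x + √(169 + x))/(8*(-27 + x)) (Q(x) = -(x + √(x + 169))/(8*(x - 27)) = -(x + √(169 + x))/(8*(-27 + x)))
-Q(307) = -(-1*307 - √(169 + 307))/(8*(-27 + 307)) = -(-307 - √476)/(8*280) = -(-307 - 2*√119)/(8*280) = -(-307/2240 - √119/1120) = 307/2240 + √119/1120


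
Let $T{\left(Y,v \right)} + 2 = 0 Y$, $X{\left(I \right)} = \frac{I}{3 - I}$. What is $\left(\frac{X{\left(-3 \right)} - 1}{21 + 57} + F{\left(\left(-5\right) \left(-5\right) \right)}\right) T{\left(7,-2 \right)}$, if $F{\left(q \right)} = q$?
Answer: $- \frac{1299}{26} \approx -49.962$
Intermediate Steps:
$T{\left(Y,v \right)} = -2$ ($T{\left(Y,v \right)} = -2 + 0 Y = -2 + 0 = -2$)
$\left(\frac{X{\left(-3 \right)} - 1}{21 + 57} + F{\left(\left(-5\right) \left(-5\right) \right)}\right) T{\left(7,-2 \right)} = \left(\frac{\left(-1\right) \left(-3\right) \frac{1}{-3 - 3} - 1}{21 + 57} - -25\right) \left(-2\right) = \left(\frac{\left(-1\right) \left(-3\right) \frac{1}{-6} - 1}{78} + 25\right) \left(-2\right) = \left(\left(\left(-1\right) \left(-3\right) \left(- \frac{1}{6}\right) - 1\right) \frac{1}{78} + 25\right) \left(-2\right) = \left(\left(- \frac{1}{2} - 1\right) \frac{1}{78} + 25\right) \left(-2\right) = \left(\left(- \frac{3}{2}\right) \frac{1}{78} + 25\right) \left(-2\right) = \left(- \frac{1}{52} + 25\right) \left(-2\right) = \frac{1299}{52} \left(-2\right) = - \frac{1299}{26}$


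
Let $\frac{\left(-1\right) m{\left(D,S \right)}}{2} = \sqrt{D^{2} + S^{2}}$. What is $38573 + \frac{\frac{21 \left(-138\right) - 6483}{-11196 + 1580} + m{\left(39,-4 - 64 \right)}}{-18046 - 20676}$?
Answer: $\frac{14362685547515}{372350752} + \frac{\sqrt{6145}}{19361} \approx 38573.0$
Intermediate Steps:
$m{\left(D,S \right)} = - 2 \sqrt{D^{2} + S^{2}}$
$38573 + \frac{\frac{21 \left(-138\right) - 6483}{-11196 + 1580} + m{\left(39,-4 - 64 \right)}}{-18046 - 20676} = 38573 + \frac{\frac{21 \left(-138\right) - 6483}{-11196 + 1580} - 2 \sqrt{39^{2} + \left(-4 - 64\right)^{2}}}{-18046 - 20676} = 38573 + \frac{\frac{-2898 - 6483}{-9616} - 2 \sqrt{1521 + \left(-68\right)^{2}}}{-38722} = 38573 + \left(\left(-9381\right) \left(- \frac{1}{9616}\right) - 2 \sqrt{1521 + 4624}\right) \left(- \frac{1}{38722}\right) = 38573 + \left(\frac{9381}{9616} - 2 \sqrt{6145}\right) \left(- \frac{1}{38722}\right) = 38573 - \left(\frac{9381}{372350752} - \frac{\sqrt{6145}}{19361}\right) = \frac{14362685547515}{372350752} + \frac{\sqrt{6145}}{19361}$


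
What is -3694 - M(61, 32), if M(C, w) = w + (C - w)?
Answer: -3755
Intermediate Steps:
M(C, w) = C
-3694 - M(61, 32) = -3694 - 1*61 = -3694 - 61 = -3755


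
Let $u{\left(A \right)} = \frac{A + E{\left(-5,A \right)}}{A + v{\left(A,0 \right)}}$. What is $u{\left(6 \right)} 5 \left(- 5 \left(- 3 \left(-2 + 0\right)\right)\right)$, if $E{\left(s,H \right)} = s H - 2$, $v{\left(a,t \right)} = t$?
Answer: $650$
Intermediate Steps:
$E{\left(s,H \right)} = -2 + H s$ ($E{\left(s,H \right)} = H s - 2 = -2 + H s$)
$u{\left(A \right)} = \frac{-2 - 4 A}{A}$ ($u{\left(A \right)} = \frac{A + \left(-2 + A \left(-5\right)\right)}{A + 0} = \frac{A - \left(2 + 5 A\right)}{A} = \frac{-2 - 4 A}{A}$)
$u{\left(6 \right)} 5 \left(- 5 \left(- 3 \left(-2 + 0\right)\right)\right) = \left(-4 - \frac{2}{6}\right) 5 \left(- 5 \left(- 3 \left(-2 + 0\right)\right)\right) = \left(-4 - \frac{1}{3}\right) 5 \left(- 5 \left(\left(-3\right) \left(-2\right)\right)\right) = \left(-4 - \frac{1}{3}\right) 5 \left(\left(-5\right) 6\right) = \left(- \frac{13}{3}\right) 5 \left(-30\right) = \left(- \frac{65}{3}\right) \left(-30\right) = 650$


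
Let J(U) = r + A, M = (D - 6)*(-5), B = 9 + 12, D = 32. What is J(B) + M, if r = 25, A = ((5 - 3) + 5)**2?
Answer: -56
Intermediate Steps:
A = 49 (A = (2 + 5)**2 = 7**2 = 49)
B = 21
M = -130 (M = (32 - 6)*(-5) = 26*(-5) = -130)
J(U) = 74 (J(U) = 25 + 49 = 74)
J(B) + M = 74 - 130 = -56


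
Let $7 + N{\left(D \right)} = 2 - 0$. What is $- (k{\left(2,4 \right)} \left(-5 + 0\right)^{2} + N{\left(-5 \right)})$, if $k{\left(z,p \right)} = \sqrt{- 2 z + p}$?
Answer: $5$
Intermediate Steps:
$N{\left(D \right)} = -5$ ($N{\left(D \right)} = -7 + \left(2 - 0\right) = -7 + \left(2 + 0\right) = -7 + 2 = -5$)
$k{\left(z,p \right)} = \sqrt{p - 2 z}$
$- (k{\left(2,4 \right)} \left(-5 + 0\right)^{2} + N{\left(-5 \right)}) = - (\sqrt{4 - 4} \left(-5 + 0\right)^{2} - 5) = - (\sqrt{4 - 4} \left(-5\right)^{2} - 5) = - (\sqrt{0} \cdot 25 - 5) = - (0 \cdot 25 - 5) = - (0 - 5) = \left(-1\right) \left(-5\right) = 5$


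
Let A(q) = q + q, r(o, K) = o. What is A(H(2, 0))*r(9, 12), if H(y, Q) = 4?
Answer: 72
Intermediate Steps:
A(q) = 2*q
A(H(2, 0))*r(9, 12) = (2*4)*9 = 8*9 = 72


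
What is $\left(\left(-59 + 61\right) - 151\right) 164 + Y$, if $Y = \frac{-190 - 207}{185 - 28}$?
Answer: $- \frac{3836849}{157} \approx -24439.0$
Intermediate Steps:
$Y = - \frac{397}{157} \approx -2.5287$
$\left(\left(-59 + 61\right) - 151\right) 164 + Y = \left(\left(-59 + 61\right) - 151\right) 164 - \frac{397}{157} = \left(2 - 151\right) 164 - \frac{397}{157} = \left(-149\right) 164 - \frac{397}{157} = -24436 - \frac{397}{157} = - \frac{3836849}{157}$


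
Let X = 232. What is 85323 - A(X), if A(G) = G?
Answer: 85091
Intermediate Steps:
85323 - A(X) = 85323 - 1*232 = 85323 - 232 = 85091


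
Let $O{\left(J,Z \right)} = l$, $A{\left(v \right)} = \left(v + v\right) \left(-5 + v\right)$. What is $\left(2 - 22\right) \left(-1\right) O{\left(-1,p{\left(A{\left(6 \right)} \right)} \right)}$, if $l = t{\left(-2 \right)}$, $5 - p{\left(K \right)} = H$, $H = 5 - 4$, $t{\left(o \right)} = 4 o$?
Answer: $-160$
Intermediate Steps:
$H = 1$ ($H = 5 - 4 = 1$)
$A{\left(v \right)} = 2 v \left(-5 + v\right)$
$p{\left(K \right)} = 4$ ($p{\left(K \right)} = 5 - 1 = 4$)
$l = -8$ ($l = 4 \left(-2\right) = -8$)
$O{\left(J,Z \right)} = -8$
$\left(2 - 22\right) \left(-1\right) O{\left(-1,p{\left(A{\left(6 \right)} \right)} \right)} = \left(2 - 22\right) \left(-1\right) \left(-8\right) = \left(-20\right) \left(-1\right) \left(-8\right) = 20 \left(-8\right) = -160$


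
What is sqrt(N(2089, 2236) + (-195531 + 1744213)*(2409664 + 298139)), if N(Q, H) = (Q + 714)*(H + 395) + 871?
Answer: sqrt(4193533141210) ≈ 2.0478e+6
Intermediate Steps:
N(Q, H) = 871 + (395 + H)*(714 + Q) (N(Q, H) = (714 + Q)*(395 + H) + 871 = (395 + H)*(714 + Q) + 871 = 871 + (395 + H)*(714 + Q))
sqrt(N(2089, 2236) + (-195531 + 1744213)*(2409664 + 298139)) = sqrt((282901 + 395*2089 + 714*2236 + 2236*2089) + (-195531 + 1744213)*(2409664 + 298139)) = sqrt((282901 + 825155 + 1596504 + 4671004) + 1548682*2707803) = sqrt(7375564 + 4193525765646) = sqrt(4193533141210)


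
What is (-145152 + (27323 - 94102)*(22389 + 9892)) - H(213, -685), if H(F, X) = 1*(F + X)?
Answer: -2155837579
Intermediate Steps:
H(F, X) = F + X
(-145152 + (27323 - 94102)*(22389 + 9892)) - H(213, -685) = (-145152 + (27323 - 94102)*(22389 + 9892)) - (213 - 685) = (-145152 - 66779*32281) - 1*(-472) = (-145152 - 2155692899) + 472 = -2155838051 + 472 = -2155837579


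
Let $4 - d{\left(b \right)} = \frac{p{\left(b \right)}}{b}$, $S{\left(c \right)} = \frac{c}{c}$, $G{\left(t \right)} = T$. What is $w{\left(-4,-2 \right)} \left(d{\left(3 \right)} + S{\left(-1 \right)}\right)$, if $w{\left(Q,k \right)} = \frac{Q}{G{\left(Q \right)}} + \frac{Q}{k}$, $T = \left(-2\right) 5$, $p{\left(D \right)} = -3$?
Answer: $\frac{72}{5} \approx 14.4$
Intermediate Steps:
$T = -10$
$G{\left(t \right)} = -10$
$S{\left(c \right)} = 1$
$w{\left(Q,k \right)} = - \frac{Q}{10} + \frac{Q}{k}$ ($w{\left(Q,k \right)} = \frac{Q}{-10} + \frac{Q}{k} = Q \left(- \frac{1}{10}\right) + \frac{Q}{k} = - \frac{Q}{10} + \frac{Q}{k}$)
$d{\left(b \right)} = 4 + \frac{3}{b}$ ($d{\left(b \right)} = 4 - - \frac{3}{b} = 4 + \frac{3}{b}$)
$w{\left(-4,-2 \right)} \left(d{\left(3 \right)} + S{\left(-1 \right)}\right) = \left(\left(- \frac{1}{10}\right) \left(-4\right) - \frac{4}{-2}\right) \left(\left(4 + \frac{3}{3}\right) + 1\right) = \left(\frac{2}{5} - -2\right) \left(\left(4 + 3 \cdot \frac{1}{3}\right) + 1\right) = \left(\frac{2}{5} + 2\right) \left(\left(4 + 1\right) + 1\right) = \frac{12 \left(5 + 1\right)}{5} = \frac{12}{5} \cdot 6 = \frac{72}{5}$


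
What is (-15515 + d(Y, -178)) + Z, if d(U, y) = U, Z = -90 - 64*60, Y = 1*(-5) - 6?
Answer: -19456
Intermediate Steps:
Y = -11 (Y = -5 - 6 = -11)
Z = -3930 (Z = -90 - 3840 = -3930)
(-15515 + d(Y, -178)) + Z = (-15515 - 11) - 3930 = -15526 - 3930 = -19456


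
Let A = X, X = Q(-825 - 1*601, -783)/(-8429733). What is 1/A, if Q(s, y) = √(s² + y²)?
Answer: -8429733*√2646565/2646565 ≈ -5181.7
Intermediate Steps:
X = -√2646565/8429733 (X = √((-825 - 1*601)² + (-783)²)/(-8429733) = √((-825 - 601)² + 613089)*(-1/8429733) = √((-1426)² + 613089)*(-1/8429733) = √(2033476 + 613089)*(-1/8429733) = √2646565*(-1/8429733) = -√2646565/8429733 ≈ -0.00019299)
A = -√2646565/8429733 ≈ -0.00019299
1/A = 1/(-√2646565/8429733) = -8429733*√2646565/2646565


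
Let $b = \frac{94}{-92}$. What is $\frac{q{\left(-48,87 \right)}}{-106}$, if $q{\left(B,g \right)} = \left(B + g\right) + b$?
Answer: $- \frac{1747}{4876} \approx -0.35829$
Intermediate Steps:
$b = - \frac{47}{46}$ ($b = 94 \left(- \frac{1}{92}\right) = - \frac{47}{46} \approx -1.0217$)
$q{\left(B,g \right)} = - \frac{47}{46} + B + g$ ($q{\left(B,g \right)} = \left(B + g\right) - \frac{47}{46} = - \frac{47}{46} + B + g$)
$\frac{q{\left(-48,87 \right)}}{-106} = \frac{- \frac{47}{46} - 48 + 87}{-106} = \frac{1747}{46} \left(- \frac{1}{106}\right) = - \frac{1747}{4876}$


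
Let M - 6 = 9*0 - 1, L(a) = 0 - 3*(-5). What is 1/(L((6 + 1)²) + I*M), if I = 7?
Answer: 1/50 ≈ 0.020000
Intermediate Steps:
L(a) = 15 (L(a) = 0 + 15 = 15)
M = 5 (M = 6 + (9*0 - 1) = 6 + (0 - 1) = 6 - 1 = 5)
1/(L((6 + 1)²) + I*M) = 1/(15 + 7*5) = 1/(15 + 35) = 1/50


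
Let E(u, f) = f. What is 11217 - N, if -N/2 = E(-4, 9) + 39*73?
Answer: 16929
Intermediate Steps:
N = -5712 (N = -2*(9 + 39*73) = -2*(9 + 2847) = -2*2856 = -5712)
11217 - N = 11217 - 1*(-5712) = 11217 + 5712 = 16929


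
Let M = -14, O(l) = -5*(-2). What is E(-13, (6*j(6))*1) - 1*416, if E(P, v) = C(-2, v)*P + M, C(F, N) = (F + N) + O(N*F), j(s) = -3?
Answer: -300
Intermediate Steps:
O(l) = 10
C(F, N) = 10 + F + N (C(F, N) = (F + N) + 10 = 10 + F + N)
E(P, v) = -14 + P*(8 + v) (E(P, v) = (10 - 2 + v)*P - 14 = (8 + v)*P - 14 = P*(8 + v) - 14 = -14 + P*(8 + v))
E(-13, (6*j(6))*1) - 1*416 = (-14 - 13*(8 + (6*(-3))*1)) - 1*416 = (-14 - 13*(8 - 18*1)) - 416 = (-14 - 13*(8 - 18)) - 416 = (-14 - 13*(-10)) - 416 = (-14 + 130) - 416 = 116 - 416 = -300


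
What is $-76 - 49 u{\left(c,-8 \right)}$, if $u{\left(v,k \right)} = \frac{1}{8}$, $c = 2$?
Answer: $- \frac{657}{8} \approx -82.125$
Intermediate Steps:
$u{\left(v,k \right)} = \frac{1}{8}$
$-76 - 49 u{\left(c,-8 \right)} = -76 - \frac{49}{8} = - \frac{657}{8}$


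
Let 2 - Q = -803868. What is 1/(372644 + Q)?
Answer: 1/1176514 ≈ 8.4997e-7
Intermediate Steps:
Q = 803870 (Q = 2 - 1*(-803868) = 2 + 803868 = 803870)
1/(372644 + Q) = 1/(372644 + 803870) = 1/1176514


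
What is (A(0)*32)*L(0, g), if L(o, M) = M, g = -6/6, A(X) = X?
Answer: 0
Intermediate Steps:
g = -1 (g = -6*⅙ = -1)
(A(0)*32)*L(0, g) = (0*32)*(-1) = 0*(-1) = 0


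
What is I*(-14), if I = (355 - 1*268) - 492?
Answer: 5670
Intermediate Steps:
I = -405 (I = (355 - 268) - 492 = 87 - 492 = -405)
I*(-14) = -405*(-14) = 5670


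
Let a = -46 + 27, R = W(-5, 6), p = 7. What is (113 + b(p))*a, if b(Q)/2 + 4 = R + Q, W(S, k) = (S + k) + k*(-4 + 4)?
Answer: -2299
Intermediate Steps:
W(S, k) = S + k (W(S, k) = (S + k) + k*0 = (S + k) + 0 = S + k)
R = 1 (R = -5 + 6 = 1)
a = -19
b(Q) = -6 + 2*Q (b(Q) = -8 + 2*(1 + Q) = -8 + (2 + 2*Q) = -6 + 2*Q)
(113 + b(p))*a = (113 + (-6 + 2*7))*(-19) = (113 + (-6 + 14))*(-19) = (113 + 8)*(-19) = 121*(-19) = -2299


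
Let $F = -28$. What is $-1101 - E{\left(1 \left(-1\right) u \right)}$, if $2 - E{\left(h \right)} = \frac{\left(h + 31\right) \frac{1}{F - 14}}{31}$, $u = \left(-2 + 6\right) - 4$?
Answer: $- \frac{46327}{42} \approx -1103.0$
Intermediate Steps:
$u = 0$ ($u = 4 - 4 = 0$)
$E{\left(h \right)} = \frac{85}{42} + \frac{h}{1302}$ ($E{\left(h \right)} = 2 - \frac{\left(h + 31\right) \frac{1}{-28 - 14}}{31} = 2 - \frac{31 + h}{-42} \cdot \frac{1}{31} = 2 - \left(31 + h\right) \left(- \frac{1}{42}\right) \frac{1}{31} = 2 - \left(- \frac{31}{42} - \frac{h}{42}\right) \frac{1}{31} = 2 - \left(- \frac{1}{42} - \frac{h}{1302}\right) = 2 + \left(\frac{1}{42} + \frac{h}{1302}\right) = \frac{85}{42} + \frac{h}{1302}$)
$-1101 - E{\left(1 \left(-1\right) u \right)} = -1101 - \left(\frac{85}{42} + \frac{1 \left(-1\right) 0}{1302}\right) = -1101 - \left(\frac{85}{42} + \frac{\left(-1\right) 0}{1302}\right) = -1101 - \left(\frac{85}{42} + \frac{1}{1302} \cdot 0\right) = -1101 - \left(\frac{85}{42} + 0\right) = -1101 - \frac{85}{42} = - \frac{46327}{42}$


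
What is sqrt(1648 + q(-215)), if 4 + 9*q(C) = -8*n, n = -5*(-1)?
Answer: 2*sqrt(3697)/3 ≈ 40.535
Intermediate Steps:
n = 5
q(C) = -44/9 (q(C) = -4/9 + (-8*5)/9 = -4/9 + (1/9)*(-40) = -4/9 - 40/9 = -44/9)
sqrt(1648 + q(-215)) = sqrt(1648 - 44/9) = sqrt(14788/9) = 2*sqrt(3697)/3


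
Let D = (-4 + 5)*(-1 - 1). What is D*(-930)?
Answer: 1860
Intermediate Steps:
D = -2 (D = 1*(-2) = -2)
D*(-930) = -2*(-930) = 1860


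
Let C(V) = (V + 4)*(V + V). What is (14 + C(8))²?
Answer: 42436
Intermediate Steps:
C(V) = 2*V*(4 + V) (C(V) = (4 + V)*(2*V) = 2*V*(4 + V))
(14 + C(8))² = (14 + 2*8*(4 + 8))² = (14 + 2*8*12)² = (14 + 192)² = 206² = 42436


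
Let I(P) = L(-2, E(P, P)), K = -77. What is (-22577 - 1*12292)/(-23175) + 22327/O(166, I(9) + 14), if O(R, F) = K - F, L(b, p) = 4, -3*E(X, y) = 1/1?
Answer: -34274378/146775 ≈ -233.52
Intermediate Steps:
E(X, y) = -1/3 (E(X, y) = -1/(3*1) = -1/3)
I(P) = 4
O(R, F) = -77 - F
(-22577 - 1*12292)/(-23175) + 22327/O(166, I(9) + 14) = (-22577 - 1*12292)/(-23175) + 22327/(-77 - (4 + 14)) = (-22577 - 12292)*(-1/23175) + 22327/(-77 - 1*18) = -34869*(-1/23175) + 22327/(-77 - 18) = 11623/7725 + 22327/(-95) = 11623/7725 + 22327*(-1/95) = 11623/7725 - 22327/95 = -34274378/146775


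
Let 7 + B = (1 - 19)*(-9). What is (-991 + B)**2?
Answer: 698896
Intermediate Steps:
B = 155 (B = -7 + (1 - 19)*(-9) = -7 - 18*(-9) = -7 + 162 = 155)
(-991 + B)**2 = (-991 + 155)**2 = (-836)**2 = 698896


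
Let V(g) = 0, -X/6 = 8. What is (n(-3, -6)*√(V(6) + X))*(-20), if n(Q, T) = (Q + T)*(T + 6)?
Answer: 0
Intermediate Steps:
X = -48 (X = -6*8 = -48)
n(Q, T) = (6 + T)*(Q + T) (n(Q, T) = (Q + T)*(6 + T) = (6 + T)*(Q + T))
(n(-3, -6)*√(V(6) + X))*(-20) = (((-6)² + 6*(-3) + 6*(-6) - 3*(-6))*√(0 - 48))*(-20) = ((36 - 18 - 36 + 18)*√(-48))*(-20) = (0*(4*I*√3))*(-20) = 0*(-20) = 0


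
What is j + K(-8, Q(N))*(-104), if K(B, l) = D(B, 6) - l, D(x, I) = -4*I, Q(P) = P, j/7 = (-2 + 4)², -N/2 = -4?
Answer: 3356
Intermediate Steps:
N = 8 (N = -2*(-4) = 8)
j = 28 (j = 7*(-2 + 4)² = 7*2² = 7*4 = 28)
K(B, l) = -24 - l (K(B, l) = -4*6 - l = -24 - l)
j + K(-8, Q(N))*(-104) = 28 + (-24 - 1*8)*(-104) = 28 + (-24 - 8)*(-104) = 28 - 32*(-104) = 28 + 3328 = 3356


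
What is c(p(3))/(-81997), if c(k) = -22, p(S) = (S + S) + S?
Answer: 22/81997 ≈ 0.00026830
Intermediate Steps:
p(S) = 3*S (p(S) = 2*S + S = 3*S)
c(p(3))/(-81997) = -22/(-81997) = -22*(-1/81997) = 22/81997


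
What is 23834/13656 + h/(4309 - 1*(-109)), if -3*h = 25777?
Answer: -1003191/5027684 ≈ -0.19953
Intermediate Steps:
h = -25777/3 (h = -1/3*25777 = -25777/3 ≈ -8592.3)
23834/13656 + h/(4309 - 1*(-109)) = 23834/13656 - 25777/(3*(4309 - 1*(-109))) = 23834*(1/13656) - 25777/(3*(4309 + 109)) = 11917/6828 - 25777/3/4418 = 11917/6828 - 25777/3*1/4418 = 11917/6828 - 25777/13254 = -1003191/5027684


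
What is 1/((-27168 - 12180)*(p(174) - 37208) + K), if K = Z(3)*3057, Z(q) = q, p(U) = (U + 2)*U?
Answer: 1/259076403 ≈ 3.8599e-9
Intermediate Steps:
p(U) = U*(2 + U) (p(U) = (2 + U)*U = U*(2 + U))
K = 9171 (K = 3*3057 = 9171)
1/((-27168 - 12180)*(p(174) - 37208) + K) = 1/((-27168 - 12180)*(174*(2 + 174) - 37208) + 9171) = 1/(-39348*(174*176 - 37208) + 9171) = 1/(-39348*(30624 - 37208) + 9171) = 1/(-39348*(-6584) + 9171) = 1/(259067232 + 9171) = 1/259076403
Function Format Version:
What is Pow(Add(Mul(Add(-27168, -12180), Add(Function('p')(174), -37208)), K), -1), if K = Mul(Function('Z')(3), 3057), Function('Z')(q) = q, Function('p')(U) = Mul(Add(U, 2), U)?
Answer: Rational(1, 259076403) ≈ 3.8599e-9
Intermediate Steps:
Function('p')(U) = Mul(U, Add(2, U)) (Function('p')(U) = Mul(Add(2, U), U) = Mul(U, Add(2, U)))
K = 9171 (K = Mul(3, 3057) = 9171)
Pow(Add(Mul(Add(-27168, -12180), Add(Function('p')(174), -37208)), K), -1) = Pow(Add(Mul(Add(-27168, -12180), Add(Mul(174, Add(2, 174)), -37208)), 9171), -1) = Pow(Add(Mul(-39348, Add(Mul(174, 176), -37208)), 9171), -1) = Pow(Add(Mul(-39348, Add(30624, -37208)), 9171), -1) = Pow(Add(Mul(-39348, -6584), 9171), -1) = Pow(Add(259067232, 9171), -1) = Pow(259076403, -1) = Rational(1, 259076403)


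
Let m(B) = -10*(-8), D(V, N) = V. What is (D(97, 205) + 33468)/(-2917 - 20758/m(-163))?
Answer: -1342600/127059 ≈ -10.567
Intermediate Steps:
m(B) = 80
(D(97, 205) + 33468)/(-2917 - 20758/m(-163)) = (97 + 33468)/(-2917 - 20758/80) = 33565/(-2917 - 20758*1/80) = 33565/(-2917 - 10379/40) = 33565/(-127059/40) = 33565*(-40/127059) = -1342600/127059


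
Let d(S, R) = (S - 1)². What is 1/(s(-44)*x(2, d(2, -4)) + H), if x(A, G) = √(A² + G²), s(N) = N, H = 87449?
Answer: 87449/7647317921 + 44*√5/7647317921 ≈ 1.1448e-5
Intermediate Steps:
d(S, R) = (-1 + S)²
1/(s(-44)*x(2, d(2, -4)) + H) = 1/(-44*√(2² + ((-1 + 2)²)²) + 87449) = 1/(-44*√(4 + (1²)²) + 87449) = 1/(-44*√(4 + 1²) + 87449) = 1/(-44*√(4 + 1) + 87449) = 1/(-44*√5 + 87449) = 1/(87449 - 44*√5)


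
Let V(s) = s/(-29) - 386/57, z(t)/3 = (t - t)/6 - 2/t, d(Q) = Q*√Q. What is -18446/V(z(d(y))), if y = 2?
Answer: 682637836344/250582031 + 5214001698*√2/250582031 ≈ 2753.6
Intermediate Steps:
d(Q) = Q^(3/2)
z(t) = -6/t (z(t) = 3*((t - t)/6 - 2/t) = 3*(0*(⅙) - 2/t) = 3*(0 - 2/t) = 3*(-2/t) = -6/t)
V(s) = -386/57 - s/29 (V(s) = s*(-1/29) - 386*1/57 = -s/29 - 386/57 = -386/57 - s/29)
-18446/V(z(d(y))) = -18446/(-386/57 - (-6)/(29*(2^(3/2)))) = -18446/(-386/57 - (-6)/(29*(2*√2))) = -18446/(-386/57 - (-6)*√2/4/29) = -18446/(-386/57 - (-3)*√2/58) = -18446/(-386/57 + 3*√2/58)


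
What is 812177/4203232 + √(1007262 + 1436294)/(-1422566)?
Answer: 812177/4203232 - √610889/711283 ≈ 0.19213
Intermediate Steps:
812177/4203232 + √(1007262 + 1436294)/(-1422566) = 812177*(1/4203232) + √2443556*(-1/1422566) = 812177/4203232 + (2*√610889)*(-1/1422566) = 812177/4203232 - √610889/711283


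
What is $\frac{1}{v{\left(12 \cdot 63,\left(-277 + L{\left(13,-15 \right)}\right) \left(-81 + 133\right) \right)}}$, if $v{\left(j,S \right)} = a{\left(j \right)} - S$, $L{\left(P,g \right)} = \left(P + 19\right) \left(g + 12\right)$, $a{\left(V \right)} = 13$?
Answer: $\frac{1}{19409} \approx 5.1523 \cdot 10^{-5}$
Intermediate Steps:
$L{\left(P,g \right)} = \left(12 + g\right) \left(19 + P\right)$ ($L{\left(P,g \right)} = \left(19 + P\right) \left(12 + g\right) = \left(12 + g\right) \left(19 + P\right)$)
$v{\left(j,S \right)} = 13 - S$
$\frac{1}{v{\left(12 \cdot 63,\left(-277 + L{\left(13,-15 \right)}\right) \left(-81 + 133\right) \right)}} = \frac{1}{13 - \left(-277 + \left(228 + 12 \cdot 13 + 19 \left(-15\right) + 13 \left(-15\right)\right)\right) \left(-81 + 133\right)} = \frac{1}{13 - \left(-277 + \left(228 + 156 - 285 - 195\right)\right) 52} = \frac{1}{13 - \left(-277 - 96\right) 52} = \frac{1}{13 - \left(-373\right) 52} = \frac{1}{13 - -19396} = \frac{1}{13 + 19396} = \frac{1}{19409}$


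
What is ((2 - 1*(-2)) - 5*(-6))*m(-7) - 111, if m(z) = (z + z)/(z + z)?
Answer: -77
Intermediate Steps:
m(z) = 1 (m(z) = (2*z)/((2*z)) = (2*z)*(1/(2*z)) = 1)
((2 - 1*(-2)) - 5*(-6))*m(-7) - 111 = ((2 - 1*(-2)) - 5*(-6))*1 - 111 = ((2 + 2) + 30)*1 - 111 = (4 + 30)*1 - 111 = 34*1 - 111 = 34 - 111 = -77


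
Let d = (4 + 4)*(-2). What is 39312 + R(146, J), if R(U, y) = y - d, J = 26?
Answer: 39354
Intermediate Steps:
d = -16 (d = 8*(-2) = -16)
R(U, y) = 16 + y (R(U, y) = y - 1*(-16) = y + 16 = 16 + y)
39312 + R(146, J) = 39312 + (16 + 26) = 39312 + 42 = 39354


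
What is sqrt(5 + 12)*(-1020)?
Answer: -1020*sqrt(17) ≈ -4205.6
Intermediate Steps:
sqrt(5 + 12)*(-1020) = sqrt(17)*(-1020) = -1020*sqrt(17)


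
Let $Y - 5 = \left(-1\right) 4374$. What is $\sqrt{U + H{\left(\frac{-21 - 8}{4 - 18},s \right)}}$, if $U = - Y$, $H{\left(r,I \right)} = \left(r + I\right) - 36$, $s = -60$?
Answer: $\frac{\sqrt{837914}}{14} \approx 65.384$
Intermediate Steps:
$Y = -4369$ ($Y = 5 - 4374 = -4369$)
$H{\left(r,I \right)} = -36 + I + r$ ($H{\left(r,I \right)} = \left(I + r\right) - 36 = -36 + I + r$)
$U = 4369$ ($U = \left(-1\right) \left(-4369\right) = 4369$)
$\sqrt{U + H{\left(\frac{-21 - 8}{4 - 18},s \right)}} = \sqrt{4369 - \left(96 - \frac{-21 - 8}{4 - 18}\right)} = \sqrt{4369 - \left(96 - \frac{29}{14}\right)} = \sqrt{4369 - \frac{1315}{14}} = \sqrt{\frac{59851}{14}} = \frac{\sqrt{837914}}{14}$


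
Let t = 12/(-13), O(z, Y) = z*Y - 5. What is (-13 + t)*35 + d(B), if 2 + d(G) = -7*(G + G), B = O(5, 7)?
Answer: -11821/13 ≈ -909.31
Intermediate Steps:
O(z, Y) = -5 + Y*z (O(z, Y) = Y*z - 5 = -5 + Y*z)
t = -12/13 (t = 12*(-1/13) = -12/13 ≈ -0.92308)
B = 30 (B = -5 + 7*5 = -5 + 35 = 30)
d(G) = -2 - 14*G (d(G) = -2 - 7*(G + G) = -2 - 14*G)
(-13 + t)*35 + d(B) = (-13 - 12/13)*35 + (-2 - 14*30) = -181/13*35 + (-2 - 420) = -6335/13 - 422 = -11821/13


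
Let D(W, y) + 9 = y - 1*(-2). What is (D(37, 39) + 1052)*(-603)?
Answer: -653652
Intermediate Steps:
D(W, y) = -7 + y (D(W, y) = -9 + (y - 1*(-2)) = -9 + (y + 2) = -9 + (2 + y) = -7 + y)
(D(37, 39) + 1052)*(-603) = ((-7 + 39) + 1052)*(-603) = (32 + 1052)*(-603) = 1084*(-603) = -653652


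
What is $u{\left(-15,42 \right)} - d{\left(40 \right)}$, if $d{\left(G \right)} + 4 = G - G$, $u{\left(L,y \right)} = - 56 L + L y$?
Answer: $214$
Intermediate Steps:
$d{\left(G \right)} = -4$ ($d{\left(G \right)} = -4 + \left(G - G\right) = -4 + 0 = -4$)
$u{\left(-15,42 \right)} - d{\left(40 \right)} = - 15 \left(-56 + 42\right) - -4 = \left(-15\right) \left(-14\right) + 4 = 210 + 4 = 214$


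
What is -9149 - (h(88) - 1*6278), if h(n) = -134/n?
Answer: -126257/44 ≈ -2869.5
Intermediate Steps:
-9149 - (h(88) - 1*6278) = -9149 - (-134/88 - 1*6278) = -9149 - (-134*1/88 - 6278) = -9149 - (-67/44 - 6278) = -9149 - 1*(-276299/44) = -9149 + 276299/44 = -126257/44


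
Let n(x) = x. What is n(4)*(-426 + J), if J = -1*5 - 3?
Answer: -1736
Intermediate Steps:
J = -8 (J = -5 - 3 = -8)
n(4)*(-426 + J) = 4*(-426 - 8) = 4*(-434) = -1736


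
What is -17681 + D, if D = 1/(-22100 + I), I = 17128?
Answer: -87909933/4972 ≈ -17681.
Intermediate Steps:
D = -1/4972 (D = 1/(-22100 + 17128) = 1/(-4972) = -1/4972 ≈ -0.00020113)
-17681 + D = -17681 - 1/4972 = -87909933/4972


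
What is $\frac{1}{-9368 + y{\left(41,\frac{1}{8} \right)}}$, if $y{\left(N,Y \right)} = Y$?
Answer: $- \frac{8}{74943} \approx -0.00010675$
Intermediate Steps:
$\frac{1}{-9368 + y{\left(41,\frac{1}{8} \right)}} = \frac{1}{-9368 + \frac{1}{8}} = \frac{1}{- \frac{74943}{8}} = - \frac{8}{74943}$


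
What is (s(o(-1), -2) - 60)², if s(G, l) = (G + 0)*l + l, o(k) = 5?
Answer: 5184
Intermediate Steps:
s(G, l) = l + G*l (s(G, l) = G*l + l = l + G*l)
(s(o(-1), -2) - 60)² = (-2*(1 + 5) - 60)² = (-2*6 - 60)² = (-12 - 60)² = (-72)² = 5184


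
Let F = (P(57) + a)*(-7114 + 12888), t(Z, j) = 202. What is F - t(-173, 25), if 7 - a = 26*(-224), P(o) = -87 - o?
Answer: 32836536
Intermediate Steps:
a = 5831 (a = 7 - 26*(-224) = 7 - 1*(-5824) = 7 + 5824 = 5831)
F = 32836738 (F = ((-87 - 1*57) + 5831)*(-7114 + 12888) = ((-87 - 57) + 5831)*5774 = (-144 + 5831)*5774 = 5687*5774 = 32836738)
F - t(-173, 25) = 32836738 - 1*202 = 32836738 - 202 = 32836536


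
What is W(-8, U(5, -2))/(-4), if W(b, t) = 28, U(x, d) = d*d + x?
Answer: -7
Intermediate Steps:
U(x, d) = x + d² (U(x, d) = d² + x = x + d²)
W(-8, U(5, -2))/(-4) = 28/(-4) = 28*(-¼) = -7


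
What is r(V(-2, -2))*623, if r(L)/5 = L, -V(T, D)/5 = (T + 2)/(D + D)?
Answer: 0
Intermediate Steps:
V(T, D) = -5*(2 + T)/(2*D) (V(T, D) = -5*(T + 2)/(D + D) = -5*(2 + T)/(2*D))
r(L) = 5*L
r(V(-2, -2))*623 = (5*((5/2)*(-2 - 1*(-2))/(-2)))*623 = (5*((5/2)*(-1/2)*(-2 + 2)))*623 = (5*((5/2)*(-1/2)*0))*623 = (5*0)*623 = 0*623 = 0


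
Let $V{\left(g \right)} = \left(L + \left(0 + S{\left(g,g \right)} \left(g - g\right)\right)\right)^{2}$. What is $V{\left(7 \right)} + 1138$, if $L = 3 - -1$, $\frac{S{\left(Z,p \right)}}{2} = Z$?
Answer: $1154$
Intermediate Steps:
$S{\left(Z,p \right)} = 2 Z$
$L = 4$ ($L = 3 + 1 = 4$)
$V{\left(g \right)} = 16$ ($V{\left(g \right)} = \left(4 + \left(0 + 2 g \left(g - g\right)\right)\right)^{2} = \left(4 + \left(0 + 2 g 0\right)\right)^{2} = \left(4 + \left(0 + 0\right)\right)^{2} = \left(4 + 0\right)^{2} = 4^{2} = 16$)
$V{\left(7 \right)} + 1138 = 16 + 1138 = 1154$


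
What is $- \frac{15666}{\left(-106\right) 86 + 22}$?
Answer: $\frac{7833}{4547} \approx 1.7227$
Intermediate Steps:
$- \frac{15666}{\left(-106\right) 86 + 22} = - \frac{15666}{-9116 + 22} = - \frac{15666}{-9094} = \left(-15666\right) \left(- \frac{1}{9094}\right) = \frac{7833}{4547}$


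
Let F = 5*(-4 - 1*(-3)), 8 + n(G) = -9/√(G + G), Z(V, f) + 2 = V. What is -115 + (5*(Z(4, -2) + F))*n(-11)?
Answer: 5 - 135*I*√22/22 ≈ 5.0 - 28.782*I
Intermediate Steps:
Z(V, f) = -2 + V
n(G) = -8 - 9*√2/(2*√G) (n(G) = -8 - 9/√(G + G) = -8 - 9*√2/(2*√G))
F = -5 (F = 5*(-4 + 3) = 5*(-1) = -5)
-115 + (5*(Z(4, -2) + F))*n(-11) = -115 + (5*((-2 + 4) - 5))*(-8 - 9*√2/(2*√(-11))) = -115 + (5*(2 - 5))*(-8 - 9*√2*(-I*√11/11)/2) = -115 + (5*(-3))*(-8 + 9*I*√22/22) = -115 - 15*(-8 + 9*I*√22/22) = -115 + (120 - 135*I*√22/22) = 5 - 135*I*√22/22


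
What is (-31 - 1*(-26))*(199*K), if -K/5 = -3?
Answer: -14925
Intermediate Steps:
K = 15 (K = -5*(-3) = 15)
(-31 - 1*(-26))*(199*K) = (-31 - 1*(-26))*(199*15) = (-31 + 26)*2985 = -5*2985 = -14925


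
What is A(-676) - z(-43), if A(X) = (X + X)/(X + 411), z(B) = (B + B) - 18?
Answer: 28912/265 ≈ 109.10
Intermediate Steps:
z(B) = -18 + 2*B (z(B) = 2*B - 18 = -18 + 2*B)
A(X) = 2*X/(411 + X) (A(X) = (2*X)/(411 + X) = 2*X/(411 + X))
A(-676) - z(-43) = 2*(-676)/(411 - 676) - (-18 + 2*(-43)) = 2*(-676)/(-265) - (-18 - 86) = 2*(-676)*(-1/265) - 1*(-104) = 1352/265 + 104 = 28912/265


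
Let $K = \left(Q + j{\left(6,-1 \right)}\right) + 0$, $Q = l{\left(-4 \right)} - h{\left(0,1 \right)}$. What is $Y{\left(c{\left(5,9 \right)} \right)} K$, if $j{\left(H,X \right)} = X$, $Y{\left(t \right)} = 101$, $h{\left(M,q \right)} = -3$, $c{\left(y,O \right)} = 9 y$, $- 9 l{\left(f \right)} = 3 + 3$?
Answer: $\frac{404}{3} \approx 134.67$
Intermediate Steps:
$l{\left(f \right)} = - \frac{2}{3}$ ($l{\left(f \right)} = - \frac{3 + 3}{9} = \left(- \frac{1}{9}\right) 6 = - \frac{2}{3}$)
$Q = \frac{7}{3}$ ($Q = - \frac{2}{3} - -3 = - \frac{2}{3} + 3 = \frac{7}{3} \approx 2.3333$)
$K = \frac{4}{3}$ ($K = \left(\frac{7}{3} - 1\right) + 0 = \frac{4}{3} + 0 = \frac{4}{3} \approx 1.3333$)
$Y{\left(c{\left(5,9 \right)} \right)} K = 101 \cdot \frac{4}{3} = \frac{404}{3}$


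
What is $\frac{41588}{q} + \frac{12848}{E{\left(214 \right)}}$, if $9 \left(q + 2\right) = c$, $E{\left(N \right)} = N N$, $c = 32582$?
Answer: $\frac{1097466169}{93206309} \approx 11.775$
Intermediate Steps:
$E{\left(N \right)} = N^{2}$
$q = \frac{32564}{9}$ ($q = -2 + \frac{1}{9} \cdot 32582 = -2 + \frac{32582}{9} = \frac{32564}{9} \approx 3618.2$)
$\frac{41588}{q} + \frac{12848}{E{\left(214 \right)}} = \frac{41588}{\frac{32564}{9}} + \frac{12848}{214^{2}} = 41588 \cdot \frac{9}{32564} + \frac{12848}{45796} = \frac{93573}{8141} + 12848 \cdot \frac{1}{45796} = \frac{93573}{8141} + \frac{3212}{11449} = \frac{1097466169}{93206309}$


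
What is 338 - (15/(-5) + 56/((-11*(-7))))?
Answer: 3743/11 ≈ 340.27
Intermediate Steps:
338 - (15/(-5) + 56/((-11*(-7)))) = 338 - (15*(-1/5) + 56/77) = 338 - (-3 + 56*(1/77)) = 338 - (-3 + 8/11) = 338 - 1*(-25/11) = 338 + 25/11 = 3743/11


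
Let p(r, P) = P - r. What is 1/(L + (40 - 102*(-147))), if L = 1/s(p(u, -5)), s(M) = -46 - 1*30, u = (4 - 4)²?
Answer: 76/1142583 ≈ 6.6516e-5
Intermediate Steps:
u = 0 (u = 0² = 0)
s(M) = -76 (s(M) = -46 - 30 = -76)
L = -1/76 (L = 1/(-76) = -1/76 ≈ -0.013158)
1/(L + (40 - 102*(-147))) = 1/(-1/76 + (40 - 102*(-147))) = 1/(-1/76 + (40 + 14994)) = 1/(-1/76 + 15034) = 1/(1142583/76) = 76/1142583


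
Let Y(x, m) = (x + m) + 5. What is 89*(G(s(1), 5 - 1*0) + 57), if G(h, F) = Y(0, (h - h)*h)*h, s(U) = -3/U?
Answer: 3738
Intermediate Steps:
Y(x, m) = 5 + m + x (Y(x, m) = (m + x) + 5 = 5 + m + x)
G(h, F) = 5*h (G(h, F) = (5 + (h - h)*h + 0)*h = (5 + 0*h + 0)*h = (5 + 0 + 0)*h = 5*h)
89*(G(s(1), 5 - 1*0) + 57) = 89*(5*(-3/1) + 57) = 89*(5*(-3*1) + 57) = 89*(5*(-3) + 57) = 89*(-15 + 57) = 89*42 = 3738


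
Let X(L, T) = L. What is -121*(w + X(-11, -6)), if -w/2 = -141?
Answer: -32791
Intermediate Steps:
w = 282 (w = -2*(-141) = 282)
-121*(w + X(-11, -6)) = -121*(282 - 11) = -121*271 = -32791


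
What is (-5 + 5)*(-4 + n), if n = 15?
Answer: 0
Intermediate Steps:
(-5 + 5)*(-4 + n) = (-5 + 5)*(-4 + 15) = 0*11 = 0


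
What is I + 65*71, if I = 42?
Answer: 4657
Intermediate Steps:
I + 65*71 = 42 + 65*71 = 42 + 4615 = 4657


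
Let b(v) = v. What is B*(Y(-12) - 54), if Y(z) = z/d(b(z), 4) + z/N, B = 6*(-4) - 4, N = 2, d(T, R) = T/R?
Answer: 1568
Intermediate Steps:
B = -28 (B = -24 - 4 = -28)
Y(z) = 4 + z/2 (Y(z) = z/((z/4)) + z/2 = z*(4/z) + z/2 = 4 + z/2)
B*(Y(-12) - 54) = -28*((4 + (1/2)*(-12)) - 54) = -28*((4 - 6) - 54) = -28*(-2 - 54) = -28*(-56) = 1568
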